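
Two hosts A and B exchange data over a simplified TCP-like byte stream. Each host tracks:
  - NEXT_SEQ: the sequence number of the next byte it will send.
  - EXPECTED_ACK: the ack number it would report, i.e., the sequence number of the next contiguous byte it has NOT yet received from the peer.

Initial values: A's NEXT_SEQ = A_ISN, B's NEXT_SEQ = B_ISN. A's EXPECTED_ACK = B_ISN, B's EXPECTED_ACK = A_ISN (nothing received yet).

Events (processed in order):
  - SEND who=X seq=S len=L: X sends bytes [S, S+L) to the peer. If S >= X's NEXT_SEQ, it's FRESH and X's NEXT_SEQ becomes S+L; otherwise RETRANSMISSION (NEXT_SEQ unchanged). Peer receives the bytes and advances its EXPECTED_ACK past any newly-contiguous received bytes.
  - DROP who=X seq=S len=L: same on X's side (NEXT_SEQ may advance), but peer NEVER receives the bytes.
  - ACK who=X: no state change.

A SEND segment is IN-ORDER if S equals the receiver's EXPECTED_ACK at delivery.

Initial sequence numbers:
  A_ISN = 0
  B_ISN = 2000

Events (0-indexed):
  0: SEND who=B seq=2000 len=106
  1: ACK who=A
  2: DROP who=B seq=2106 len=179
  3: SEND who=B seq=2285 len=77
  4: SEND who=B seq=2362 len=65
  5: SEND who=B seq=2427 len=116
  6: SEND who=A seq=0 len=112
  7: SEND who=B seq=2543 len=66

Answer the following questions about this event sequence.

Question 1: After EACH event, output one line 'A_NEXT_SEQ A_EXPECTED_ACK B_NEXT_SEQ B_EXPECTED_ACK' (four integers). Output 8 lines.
0 2106 2106 0
0 2106 2106 0
0 2106 2285 0
0 2106 2362 0
0 2106 2427 0
0 2106 2543 0
112 2106 2543 112
112 2106 2609 112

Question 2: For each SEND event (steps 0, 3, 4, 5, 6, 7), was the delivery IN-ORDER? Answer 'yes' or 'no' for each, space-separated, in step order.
Answer: yes no no no yes no

Derivation:
Step 0: SEND seq=2000 -> in-order
Step 3: SEND seq=2285 -> out-of-order
Step 4: SEND seq=2362 -> out-of-order
Step 5: SEND seq=2427 -> out-of-order
Step 6: SEND seq=0 -> in-order
Step 7: SEND seq=2543 -> out-of-order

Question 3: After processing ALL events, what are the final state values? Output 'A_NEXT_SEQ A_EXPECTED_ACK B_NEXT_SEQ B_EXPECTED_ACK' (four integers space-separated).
After event 0: A_seq=0 A_ack=2106 B_seq=2106 B_ack=0
After event 1: A_seq=0 A_ack=2106 B_seq=2106 B_ack=0
After event 2: A_seq=0 A_ack=2106 B_seq=2285 B_ack=0
After event 3: A_seq=0 A_ack=2106 B_seq=2362 B_ack=0
After event 4: A_seq=0 A_ack=2106 B_seq=2427 B_ack=0
After event 5: A_seq=0 A_ack=2106 B_seq=2543 B_ack=0
After event 6: A_seq=112 A_ack=2106 B_seq=2543 B_ack=112
After event 7: A_seq=112 A_ack=2106 B_seq=2609 B_ack=112

Answer: 112 2106 2609 112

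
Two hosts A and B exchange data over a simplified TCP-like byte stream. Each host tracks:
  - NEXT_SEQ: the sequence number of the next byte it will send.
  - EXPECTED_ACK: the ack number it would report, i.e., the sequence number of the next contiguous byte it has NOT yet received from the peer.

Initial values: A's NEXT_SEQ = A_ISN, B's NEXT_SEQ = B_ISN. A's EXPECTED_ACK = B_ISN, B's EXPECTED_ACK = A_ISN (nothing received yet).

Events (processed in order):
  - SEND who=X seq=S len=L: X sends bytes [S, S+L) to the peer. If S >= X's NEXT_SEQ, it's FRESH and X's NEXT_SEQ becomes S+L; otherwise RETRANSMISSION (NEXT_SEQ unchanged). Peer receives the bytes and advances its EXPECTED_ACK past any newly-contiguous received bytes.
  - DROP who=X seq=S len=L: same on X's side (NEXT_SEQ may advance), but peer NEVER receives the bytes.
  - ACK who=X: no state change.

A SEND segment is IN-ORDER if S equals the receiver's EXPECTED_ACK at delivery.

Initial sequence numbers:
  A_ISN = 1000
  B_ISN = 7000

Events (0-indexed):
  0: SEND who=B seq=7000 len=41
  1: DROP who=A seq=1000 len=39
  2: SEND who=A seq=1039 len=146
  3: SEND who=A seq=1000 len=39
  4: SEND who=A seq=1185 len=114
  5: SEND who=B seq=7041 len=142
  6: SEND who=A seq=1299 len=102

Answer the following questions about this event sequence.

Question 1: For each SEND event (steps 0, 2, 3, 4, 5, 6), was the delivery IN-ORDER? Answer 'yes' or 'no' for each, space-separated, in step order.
Step 0: SEND seq=7000 -> in-order
Step 2: SEND seq=1039 -> out-of-order
Step 3: SEND seq=1000 -> in-order
Step 4: SEND seq=1185 -> in-order
Step 5: SEND seq=7041 -> in-order
Step 6: SEND seq=1299 -> in-order

Answer: yes no yes yes yes yes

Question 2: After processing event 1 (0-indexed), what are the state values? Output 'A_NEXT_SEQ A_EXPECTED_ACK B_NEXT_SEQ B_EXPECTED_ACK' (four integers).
After event 0: A_seq=1000 A_ack=7041 B_seq=7041 B_ack=1000
After event 1: A_seq=1039 A_ack=7041 B_seq=7041 B_ack=1000

1039 7041 7041 1000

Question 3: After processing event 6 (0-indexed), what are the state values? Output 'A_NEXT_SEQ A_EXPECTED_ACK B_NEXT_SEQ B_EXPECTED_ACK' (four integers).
After event 0: A_seq=1000 A_ack=7041 B_seq=7041 B_ack=1000
After event 1: A_seq=1039 A_ack=7041 B_seq=7041 B_ack=1000
After event 2: A_seq=1185 A_ack=7041 B_seq=7041 B_ack=1000
After event 3: A_seq=1185 A_ack=7041 B_seq=7041 B_ack=1185
After event 4: A_seq=1299 A_ack=7041 B_seq=7041 B_ack=1299
After event 5: A_seq=1299 A_ack=7183 B_seq=7183 B_ack=1299
After event 6: A_seq=1401 A_ack=7183 B_seq=7183 B_ack=1401

1401 7183 7183 1401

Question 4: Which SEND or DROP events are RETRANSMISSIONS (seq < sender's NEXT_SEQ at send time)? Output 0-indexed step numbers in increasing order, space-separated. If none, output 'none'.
Step 0: SEND seq=7000 -> fresh
Step 1: DROP seq=1000 -> fresh
Step 2: SEND seq=1039 -> fresh
Step 3: SEND seq=1000 -> retransmit
Step 4: SEND seq=1185 -> fresh
Step 5: SEND seq=7041 -> fresh
Step 6: SEND seq=1299 -> fresh

Answer: 3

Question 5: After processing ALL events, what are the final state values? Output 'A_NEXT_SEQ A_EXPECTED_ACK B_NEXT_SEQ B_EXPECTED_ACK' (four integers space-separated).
After event 0: A_seq=1000 A_ack=7041 B_seq=7041 B_ack=1000
After event 1: A_seq=1039 A_ack=7041 B_seq=7041 B_ack=1000
After event 2: A_seq=1185 A_ack=7041 B_seq=7041 B_ack=1000
After event 3: A_seq=1185 A_ack=7041 B_seq=7041 B_ack=1185
After event 4: A_seq=1299 A_ack=7041 B_seq=7041 B_ack=1299
After event 5: A_seq=1299 A_ack=7183 B_seq=7183 B_ack=1299
After event 6: A_seq=1401 A_ack=7183 B_seq=7183 B_ack=1401

Answer: 1401 7183 7183 1401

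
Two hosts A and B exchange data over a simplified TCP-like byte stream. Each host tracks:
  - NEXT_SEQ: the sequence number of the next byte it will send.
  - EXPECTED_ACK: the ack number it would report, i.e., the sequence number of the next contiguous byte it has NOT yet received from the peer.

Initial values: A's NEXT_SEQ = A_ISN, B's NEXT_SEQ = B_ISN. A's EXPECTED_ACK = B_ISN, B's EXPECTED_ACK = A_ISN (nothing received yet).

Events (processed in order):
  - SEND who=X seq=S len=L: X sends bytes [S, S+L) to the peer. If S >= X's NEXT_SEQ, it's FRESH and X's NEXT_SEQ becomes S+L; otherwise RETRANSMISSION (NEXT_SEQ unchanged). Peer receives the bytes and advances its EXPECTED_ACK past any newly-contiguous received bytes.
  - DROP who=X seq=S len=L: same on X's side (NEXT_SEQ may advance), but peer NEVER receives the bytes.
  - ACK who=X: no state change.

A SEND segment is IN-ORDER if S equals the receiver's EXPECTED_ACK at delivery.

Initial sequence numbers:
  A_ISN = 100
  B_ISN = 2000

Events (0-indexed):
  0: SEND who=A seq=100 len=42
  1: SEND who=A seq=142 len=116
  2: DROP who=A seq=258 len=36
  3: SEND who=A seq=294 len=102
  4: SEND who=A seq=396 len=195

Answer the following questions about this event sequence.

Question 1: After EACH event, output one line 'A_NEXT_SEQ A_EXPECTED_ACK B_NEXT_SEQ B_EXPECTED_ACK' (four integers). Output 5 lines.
142 2000 2000 142
258 2000 2000 258
294 2000 2000 258
396 2000 2000 258
591 2000 2000 258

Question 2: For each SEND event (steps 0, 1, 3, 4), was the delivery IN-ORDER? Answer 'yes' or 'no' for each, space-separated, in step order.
Step 0: SEND seq=100 -> in-order
Step 1: SEND seq=142 -> in-order
Step 3: SEND seq=294 -> out-of-order
Step 4: SEND seq=396 -> out-of-order

Answer: yes yes no no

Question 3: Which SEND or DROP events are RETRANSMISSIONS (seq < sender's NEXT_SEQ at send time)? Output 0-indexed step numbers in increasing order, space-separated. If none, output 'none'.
Step 0: SEND seq=100 -> fresh
Step 1: SEND seq=142 -> fresh
Step 2: DROP seq=258 -> fresh
Step 3: SEND seq=294 -> fresh
Step 4: SEND seq=396 -> fresh

Answer: none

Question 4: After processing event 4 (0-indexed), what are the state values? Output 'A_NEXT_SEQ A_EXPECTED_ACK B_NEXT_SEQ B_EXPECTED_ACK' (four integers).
After event 0: A_seq=142 A_ack=2000 B_seq=2000 B_ack=142
After event 1: A_seq=258 A_ack=2000 B_seq=2000 B_ack=258
After event 2: A_seq=294 A_ack=2000 B_seq=2000 B_ack=258
After event 3: A_seq=396 A_ack=2000 B_seq=2000 B_ack=258
After event 4: A_seq=591 A_ack=2000 B_seq=2000 B_ack=258

591 2000 2000 258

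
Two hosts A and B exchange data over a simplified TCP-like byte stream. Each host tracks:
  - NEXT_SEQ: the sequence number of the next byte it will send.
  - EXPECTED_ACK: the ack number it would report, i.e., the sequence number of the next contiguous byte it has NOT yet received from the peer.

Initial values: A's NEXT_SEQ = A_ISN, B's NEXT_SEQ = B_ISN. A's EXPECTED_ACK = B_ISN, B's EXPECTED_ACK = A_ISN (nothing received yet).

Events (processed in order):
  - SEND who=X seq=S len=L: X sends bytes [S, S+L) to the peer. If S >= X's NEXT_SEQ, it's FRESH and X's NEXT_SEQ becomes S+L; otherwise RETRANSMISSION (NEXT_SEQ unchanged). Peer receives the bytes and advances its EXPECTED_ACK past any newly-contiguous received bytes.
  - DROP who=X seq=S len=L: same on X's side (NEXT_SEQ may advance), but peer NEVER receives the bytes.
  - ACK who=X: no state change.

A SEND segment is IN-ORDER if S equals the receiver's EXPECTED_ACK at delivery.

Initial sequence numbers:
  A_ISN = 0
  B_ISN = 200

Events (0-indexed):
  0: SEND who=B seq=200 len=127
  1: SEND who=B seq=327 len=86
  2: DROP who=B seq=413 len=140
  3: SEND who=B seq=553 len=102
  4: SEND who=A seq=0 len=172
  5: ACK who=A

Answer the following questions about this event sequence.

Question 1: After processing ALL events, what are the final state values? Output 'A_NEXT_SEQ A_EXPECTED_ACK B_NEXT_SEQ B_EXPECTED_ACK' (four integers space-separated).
After event 0: A_seq=0 A_ack=327 B_seq=327 B_ack=0
After event 1: A_seq=0 A_ack=413 B_seq=413 B_ack=0
After event 2: A_seq=0 A_ack=413 B_seq=553 B_ack=0
After event 3: A_seq=0 A_ack=413 B_seq=655 B_ack=0
After event 4: A_seq=172 A_ack=413 B_seq=655 B_ack=172
After event 5: A_seq=172 A_ack=413 B_seq=655 B_ack=172

Answer: 172 413 655 172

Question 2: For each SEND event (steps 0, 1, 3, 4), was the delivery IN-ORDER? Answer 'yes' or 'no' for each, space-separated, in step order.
Step 0: SEND seq=200 -> in-order
Step 1: SEND seq=327 -> in-order
Step 3: SEND seq=553 -> out-of-order
Step 4: SEND seq=0 -> in-order

Answer: yes yes no yes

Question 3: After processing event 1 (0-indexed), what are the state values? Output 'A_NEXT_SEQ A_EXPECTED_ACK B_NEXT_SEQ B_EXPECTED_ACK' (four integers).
After event 0: A_seq=0 A_ack=327 B_seq=327 B_ack=0
After event 1: A_seq=0 A_ack=413 B_seq=413 B_ack=0

0 413 413 0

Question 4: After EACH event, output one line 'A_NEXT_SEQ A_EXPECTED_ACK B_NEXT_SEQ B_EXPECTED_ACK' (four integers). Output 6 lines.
0 327 327 0
0 413 413 0
0 413 553 0
0 413 655 0
172 413 655 172
172 413 655 172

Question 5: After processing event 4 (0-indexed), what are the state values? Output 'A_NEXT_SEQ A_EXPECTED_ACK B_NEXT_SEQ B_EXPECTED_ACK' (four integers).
After event 0: A_seq=0 A_ack=327 B_seq=327 B_ack=0
After event 1: A_seq=0 A_ack=413 B_seq=413 B_ack=0
After event 2: A_seq=0 A_ack=413 B_seq=553 B_ack=0
After event 3: A_seq=0 A_ack=413 B_seq=655 B_ack=0
After event 4: A_seq=172 A_ack=413 B_seq=655 B_ack=172

172 413 655 172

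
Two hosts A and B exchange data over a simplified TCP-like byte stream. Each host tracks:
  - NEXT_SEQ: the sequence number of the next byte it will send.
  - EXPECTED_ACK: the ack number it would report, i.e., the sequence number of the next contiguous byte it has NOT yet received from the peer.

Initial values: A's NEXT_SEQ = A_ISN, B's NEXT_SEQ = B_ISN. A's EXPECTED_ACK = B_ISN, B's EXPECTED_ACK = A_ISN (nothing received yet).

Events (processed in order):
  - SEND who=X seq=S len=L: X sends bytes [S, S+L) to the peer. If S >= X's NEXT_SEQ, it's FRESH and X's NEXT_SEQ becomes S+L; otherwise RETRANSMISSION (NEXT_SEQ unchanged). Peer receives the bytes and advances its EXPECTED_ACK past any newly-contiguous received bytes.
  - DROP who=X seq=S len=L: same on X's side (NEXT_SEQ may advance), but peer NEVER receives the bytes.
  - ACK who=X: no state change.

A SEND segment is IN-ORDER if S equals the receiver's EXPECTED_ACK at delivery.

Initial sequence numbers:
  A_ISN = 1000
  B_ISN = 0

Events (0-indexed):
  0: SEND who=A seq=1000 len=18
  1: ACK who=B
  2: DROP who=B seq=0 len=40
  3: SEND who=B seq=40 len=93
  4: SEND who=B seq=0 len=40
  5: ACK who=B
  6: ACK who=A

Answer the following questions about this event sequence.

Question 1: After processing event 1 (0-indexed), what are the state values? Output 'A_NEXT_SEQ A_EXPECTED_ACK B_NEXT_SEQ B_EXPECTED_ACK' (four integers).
After event 0: A_seq=1018 A_ack=0 B_seq=0 B_ack=1018
After event 1: A_seq=1018 A_ack=0 B_seq=0 B_ack=1018

1018 0 0 1018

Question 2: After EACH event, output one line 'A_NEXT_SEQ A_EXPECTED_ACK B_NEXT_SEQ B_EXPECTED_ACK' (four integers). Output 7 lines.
1018 0 0 1018
1018 0 0 1018
1018 0 40 1018
1018 0 133 1018
1018 133 133 1018
1018 133 133 1018
1018 133 133 1018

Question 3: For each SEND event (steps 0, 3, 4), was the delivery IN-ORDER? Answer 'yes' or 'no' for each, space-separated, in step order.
Step 0: SEND seq=1000 -> in-order
Step 3: SEND seq=40 -> out-of-order
Step 4: SEND seq=0 -> in-order

Answer: yes no yes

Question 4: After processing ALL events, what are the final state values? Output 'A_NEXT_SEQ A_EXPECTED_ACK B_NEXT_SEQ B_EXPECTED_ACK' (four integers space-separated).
After event 0: A_seq=1018 A_ack=0 B_seq=0 B_ack=1018
After event 1: A_seq=1018 A_ack=0 B_seq=0 B_ack=1018
After event 2: A_seq=1018 A_ack=0 B_seq=40 B_ack=1018
After event 3: A_seq=1018 A_ack=0 B_seq=133 B_ack=1018
After event 4: A_seq=1018 A_ack=133 B_seq=133 B_ack=1018
After event 5: A_seq=1018 A_ack=133 B_seq=133 B_ack=1018
After event 6: A_seq=1018 A_ack=133 B_seq=133 B_ack=1018

Answer: 1018 133 133 1018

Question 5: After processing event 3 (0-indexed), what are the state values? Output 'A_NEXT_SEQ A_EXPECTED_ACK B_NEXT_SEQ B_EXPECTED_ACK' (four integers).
After event 0: A_seq=1018 A_ack=0 B_seq=0 B_ack=1018
After event 1: A_seq=1018 A_ack=0 B_seq=0 B_ack=1018
After event 2: A_seq=1018 A_ack=0 B_seq=40 B_ack=1018
After event 3: A_seq=1018 A_ack=0 B_seq=133 B_ack=1018

1018 0 133 1018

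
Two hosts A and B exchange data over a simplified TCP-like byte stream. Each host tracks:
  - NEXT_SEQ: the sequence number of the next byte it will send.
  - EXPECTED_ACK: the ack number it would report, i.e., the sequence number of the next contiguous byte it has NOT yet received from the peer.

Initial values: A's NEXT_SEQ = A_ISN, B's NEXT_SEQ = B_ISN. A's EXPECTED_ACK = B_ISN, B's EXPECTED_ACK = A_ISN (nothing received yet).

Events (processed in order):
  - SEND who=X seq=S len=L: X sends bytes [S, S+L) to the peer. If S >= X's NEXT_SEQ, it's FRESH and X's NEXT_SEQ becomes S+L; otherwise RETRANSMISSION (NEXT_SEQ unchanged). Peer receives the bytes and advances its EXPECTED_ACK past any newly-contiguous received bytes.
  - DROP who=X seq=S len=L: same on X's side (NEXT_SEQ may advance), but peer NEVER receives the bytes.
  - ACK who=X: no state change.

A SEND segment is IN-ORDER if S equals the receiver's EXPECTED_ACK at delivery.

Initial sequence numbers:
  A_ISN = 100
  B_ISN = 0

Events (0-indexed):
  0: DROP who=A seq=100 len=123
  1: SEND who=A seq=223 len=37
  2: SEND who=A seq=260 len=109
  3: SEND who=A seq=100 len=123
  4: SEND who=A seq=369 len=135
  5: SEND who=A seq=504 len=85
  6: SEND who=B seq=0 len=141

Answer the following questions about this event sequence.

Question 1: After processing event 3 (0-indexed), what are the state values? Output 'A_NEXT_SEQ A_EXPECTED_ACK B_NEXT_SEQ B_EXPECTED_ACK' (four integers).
After event 0: A_seq=223 A_ack=0 B_seq=0 B_ack=100
After event 1: A_seq=260 A_ack=0 B_seq=0 B_ack=100
After event 2: A_seq=369 A_ack=0 B_seq=0 B_ack=100
After event 3: A_seq=369 A_ack=0 B_seq=0 B_ack=369

369 0 0 369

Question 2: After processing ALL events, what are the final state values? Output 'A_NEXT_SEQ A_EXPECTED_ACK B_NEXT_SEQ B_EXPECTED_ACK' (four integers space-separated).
After event 0: A_seq=223 A_ack=0 B_seq=0 B_ack=100
After event 1: A_seq=260 A_ack=0 B_seq=0 B_ack=100
After event 2: A_seq=369 A_ack=0 B_seq=0 B_ack=100
After event 3: A_seq=369 A_ack=0 B_seq=0 B_ack=369
After event 4: A_seq=504 A_ack=0 B_seq=0 B_ack=504
After event 5: A_seq=589 A_ack=0 B_seq=0 B_ack=589
After event 6: A_seq=589 A_ack=141 B_seq=141 B_ack=589

Answer: 589 141 141 589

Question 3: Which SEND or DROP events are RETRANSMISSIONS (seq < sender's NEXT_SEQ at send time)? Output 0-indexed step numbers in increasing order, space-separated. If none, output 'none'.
Answer: 3

Derivation:
Step 0: DROP seq=100 -> fresh
Step 1: SEND seq=223 -> fresh
Step 2: SEND seq=260 -> fresh
Step 3: SEND seq=100 -> retransmit
Step 4: SEND seq=369 -> fresh
Step 5: SEND seq=504 -> fresh
Step 6: SEND seq=0 -> fresh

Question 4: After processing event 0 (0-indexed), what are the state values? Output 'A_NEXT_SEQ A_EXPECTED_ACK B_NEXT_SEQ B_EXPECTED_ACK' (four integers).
After event 0: A_seq=223 A_ack=0 B_seq=0 B_ack=100

223 0 0 100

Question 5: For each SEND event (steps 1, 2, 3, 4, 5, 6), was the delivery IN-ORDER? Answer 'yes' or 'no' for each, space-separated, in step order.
Answer: no no yes yes yes yes

Derivation:
Step 1: SEND seq=223 -> out-of-order
Step 2: SEND seq=260 -> out-of-order
Step 3: SEND seq=100 -> in-order
Step 4: SEND seq=369 -> in-order
Step 5: SEND seq=504 -> in-order
Step 6: SEND seq=0 -> in-order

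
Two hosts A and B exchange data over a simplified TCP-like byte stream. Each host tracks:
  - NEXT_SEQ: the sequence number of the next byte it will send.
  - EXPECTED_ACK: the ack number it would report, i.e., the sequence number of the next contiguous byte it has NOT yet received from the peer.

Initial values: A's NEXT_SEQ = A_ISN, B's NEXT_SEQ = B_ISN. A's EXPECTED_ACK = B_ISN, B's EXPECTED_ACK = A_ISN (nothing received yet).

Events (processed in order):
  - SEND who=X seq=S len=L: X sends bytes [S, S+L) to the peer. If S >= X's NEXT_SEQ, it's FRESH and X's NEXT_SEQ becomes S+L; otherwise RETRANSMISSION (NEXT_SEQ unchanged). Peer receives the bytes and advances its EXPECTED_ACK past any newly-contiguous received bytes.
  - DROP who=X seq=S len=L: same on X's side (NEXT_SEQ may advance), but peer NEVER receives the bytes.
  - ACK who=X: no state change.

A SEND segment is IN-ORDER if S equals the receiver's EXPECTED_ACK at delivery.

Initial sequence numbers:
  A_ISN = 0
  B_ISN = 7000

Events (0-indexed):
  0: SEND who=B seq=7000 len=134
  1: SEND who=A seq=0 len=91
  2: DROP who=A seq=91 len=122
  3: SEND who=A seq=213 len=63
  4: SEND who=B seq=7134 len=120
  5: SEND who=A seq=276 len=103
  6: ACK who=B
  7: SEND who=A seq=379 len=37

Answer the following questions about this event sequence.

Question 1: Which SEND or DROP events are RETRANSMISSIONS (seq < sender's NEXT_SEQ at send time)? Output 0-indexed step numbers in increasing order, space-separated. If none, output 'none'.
Answer: none

Derivation:
Step 0: SEND seq=7000 -> fresh
Step 1: SEND seq=0 -> fresh
Step 2: DROP seq=91 -> fresh
Step 3: SEND seq=213 -> fresh
Step 4: SEND seq=7134 -> fresh
Step 5: SEND seq=276 -> fresh
Step 7: SEND seq=379 -> fresh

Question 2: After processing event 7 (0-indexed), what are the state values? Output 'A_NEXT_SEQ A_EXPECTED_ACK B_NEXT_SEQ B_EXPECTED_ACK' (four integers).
After event 0: A_seq=0 A_ack=7134 B_seq=7134 B_ack=0
After event 1: A_seq=91 A_ack=7134 B_seq=7134 B_ack=91
After event 2: A_seq=213 A_ack=7134 B_seq=7134 B_ack=91
After event 3: A_seq=276 A_ack=7134 B_seq=7134 B_ack=91
After event 4: A_seq=276 A_ack=7254 B_seq=7254 B_ack=91
After event 5: A_seq=379 A_ack=7254 B_seq=7254 B_ack=91
After event 6: A_seq=379 A_ack=7254 B_seq=7254 B_ack=91
After event 7: A_seq=416 A_ack=7254 B_seq=7254 B_ack=91

416 7254 7254 91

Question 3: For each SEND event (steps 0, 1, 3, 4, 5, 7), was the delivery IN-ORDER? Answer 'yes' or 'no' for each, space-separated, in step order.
Answer: yes yes no yes no no

Derivation:
Step 0: SEND seq=7000 -> in-order
Step 1: SEND seq=0 -> in-order
Step 3: SEND seq=213 -> out-of-order
Step 4: SEND seq=7134 -> in-order
Step 5: SEND seq=276 -> out-of-order
Step 7: SEND seq=379 -> out-of-order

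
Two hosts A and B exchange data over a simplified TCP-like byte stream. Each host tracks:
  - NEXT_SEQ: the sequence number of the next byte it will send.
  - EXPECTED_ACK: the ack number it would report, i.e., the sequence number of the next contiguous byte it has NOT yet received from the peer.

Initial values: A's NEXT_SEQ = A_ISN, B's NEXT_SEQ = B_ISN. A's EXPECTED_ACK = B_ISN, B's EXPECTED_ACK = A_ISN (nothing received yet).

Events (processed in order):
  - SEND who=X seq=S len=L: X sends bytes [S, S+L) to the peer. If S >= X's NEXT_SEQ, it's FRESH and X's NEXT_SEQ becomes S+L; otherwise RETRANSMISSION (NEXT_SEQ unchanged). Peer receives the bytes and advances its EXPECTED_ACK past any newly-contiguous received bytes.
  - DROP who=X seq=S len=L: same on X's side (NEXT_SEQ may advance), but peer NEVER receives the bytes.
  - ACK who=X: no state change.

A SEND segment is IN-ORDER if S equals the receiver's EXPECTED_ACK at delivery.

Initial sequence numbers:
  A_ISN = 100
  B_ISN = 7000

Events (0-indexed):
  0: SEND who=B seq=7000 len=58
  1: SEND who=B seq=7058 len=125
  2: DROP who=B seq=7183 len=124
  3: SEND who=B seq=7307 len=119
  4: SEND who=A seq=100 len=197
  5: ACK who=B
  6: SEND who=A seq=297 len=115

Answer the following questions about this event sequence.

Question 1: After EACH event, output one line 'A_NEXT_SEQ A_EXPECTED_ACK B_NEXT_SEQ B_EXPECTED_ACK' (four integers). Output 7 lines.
100 7058 7058 100
100 7183 7183 100
100 7183 7307 100
100 7183 7426 100
297 7183 7426 297
297 7183 7426 297
412 7183 7426 412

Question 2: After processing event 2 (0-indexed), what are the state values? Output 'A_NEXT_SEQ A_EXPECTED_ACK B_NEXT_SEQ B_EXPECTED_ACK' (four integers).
After event 0: A_seq=100 A_ack=7058 B_seq=7058 B_ack=100
After event 1: A_seq=100 A_ack=7183 B_seq=7183 B_ack=100
After event 2: A_seq=100 A_ack=7183 B_seq=7307 B_ack=100

100 7183 7307 100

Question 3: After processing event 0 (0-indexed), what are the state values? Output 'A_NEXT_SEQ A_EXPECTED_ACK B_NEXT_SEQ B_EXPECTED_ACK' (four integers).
After event 0: A_seq=100 A_ack=7058 B_seq=7058 B_ack=100

100 7058 7058 100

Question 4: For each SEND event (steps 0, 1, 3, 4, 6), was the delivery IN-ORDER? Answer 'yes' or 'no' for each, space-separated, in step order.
Step 0: SEND seq=7000 -> in-order
Step 1: SEND seq=7058 -> in-order
Step 3: SEND seq=7307 -> out-of-order
Step 4: SEND seq=100 -> in-order
Step 6: SEND seq=297 -> in-order

Answer: yes yes no yes yes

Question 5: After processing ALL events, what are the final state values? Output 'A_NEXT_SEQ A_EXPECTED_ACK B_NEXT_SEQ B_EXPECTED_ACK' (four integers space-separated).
Answer: 412 7183 7426 412

Derivation:
After event 0: A_seq=100 A_ack=7058 B_seq=7058 B_ack=100
After event 1: A_seq=100 A_ack=7183 B_seq=7183 B_ack=100
After event 2: A_seq=100 A_ack=7183 B_seq=7307 B_ack=100
After event 3: A_seq=100 A_ack=7183 B_seq=7426 B_ack=100
After event 4: A_seq=297 A_ack=7183 B_seq=7426 B_ack=297
After event 5: A_seq=297 A_ack=7183 B_seq=7426 B_ack=297
After event 6: A_seq=412 A_ack=7183 B_seq=7426 B_ack=412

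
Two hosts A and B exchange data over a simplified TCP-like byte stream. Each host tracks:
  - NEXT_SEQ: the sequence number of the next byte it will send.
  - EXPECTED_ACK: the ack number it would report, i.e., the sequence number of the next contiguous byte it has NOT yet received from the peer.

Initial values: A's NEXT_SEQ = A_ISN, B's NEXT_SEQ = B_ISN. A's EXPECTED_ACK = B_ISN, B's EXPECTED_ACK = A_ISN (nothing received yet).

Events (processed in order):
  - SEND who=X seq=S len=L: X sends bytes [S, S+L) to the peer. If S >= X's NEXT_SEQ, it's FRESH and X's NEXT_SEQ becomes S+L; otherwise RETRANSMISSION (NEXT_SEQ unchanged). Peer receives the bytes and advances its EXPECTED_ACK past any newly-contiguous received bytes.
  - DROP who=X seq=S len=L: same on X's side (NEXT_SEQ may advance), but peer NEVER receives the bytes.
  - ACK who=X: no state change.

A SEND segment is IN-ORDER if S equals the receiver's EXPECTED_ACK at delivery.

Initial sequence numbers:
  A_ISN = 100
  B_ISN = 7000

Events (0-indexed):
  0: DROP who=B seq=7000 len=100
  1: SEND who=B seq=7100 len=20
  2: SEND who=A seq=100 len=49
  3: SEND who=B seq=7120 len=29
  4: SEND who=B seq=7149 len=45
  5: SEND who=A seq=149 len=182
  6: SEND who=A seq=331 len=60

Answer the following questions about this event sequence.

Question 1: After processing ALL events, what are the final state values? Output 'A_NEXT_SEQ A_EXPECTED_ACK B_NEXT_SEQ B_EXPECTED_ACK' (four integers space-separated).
After event 0: A_seq=100 A_ack=7000 B_seq=7100 B_ack=100
After event 1: A_seq=100 A_ack=7000 B_seq=7120 B_ack=100
After event 2: A_seq=149 A_ack=7000 B_seq=7120 B_ack=149
After event 3: A_seq=149 A_ack=7000 B_seq=7149 B_ack=149
After event 4: A_seq=149 A_ack=7000 B_seq=7194 B_ack=149
After event 5: A_seq=331 A_ack=7000 B_seq=7194 B_ack=331
After event 6: A_seq=391 A_ack=7000 B_seq=7194 B_ack=391

Answer: 391 7000 7194 391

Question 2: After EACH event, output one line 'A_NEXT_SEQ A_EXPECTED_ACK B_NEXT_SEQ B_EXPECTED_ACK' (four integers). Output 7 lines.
100 7000 7100 100
100 7000 7120 100
149 7000 7120 149
149 7000 7149 149
149 7000 7194 149
331 7000 7194 331
391 7000 7194 391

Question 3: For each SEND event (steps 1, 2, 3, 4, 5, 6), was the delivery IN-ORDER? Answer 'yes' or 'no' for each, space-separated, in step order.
Answer: no yes no no yes yes

Derivation:
Step 1: SEND seq=7100 -> out-of-order
Step 2: SEND seq=100 -> in-order
Step 3: SEND seq=7120 -> out-of-order
Step 4: SEND seq=7149 -> out-of-order
Step 5: SEND seq=149 -> in-order
Step 6: SEND seq=331 -> in-order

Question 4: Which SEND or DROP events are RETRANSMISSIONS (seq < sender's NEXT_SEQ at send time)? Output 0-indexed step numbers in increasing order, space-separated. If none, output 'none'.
Step 0: DROP seq=7000 -> fresh
Step 1: SEND seq=7100 -> fresh
Step 2: SEND seq=100 -> fresh
Step 3: SEND seq=7120 -> fresh
Step 4: SEND seq=7149 -> fresh
Step 5: SEND seq=149 -> fresh
Step 6: SEND seq=331 -> fresh

Answer: none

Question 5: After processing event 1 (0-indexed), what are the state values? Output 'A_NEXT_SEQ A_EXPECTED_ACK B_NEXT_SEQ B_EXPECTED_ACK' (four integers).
After event 0: A_seq=100 A_ack=7000 B_seq=7100 B_ack=100
After event 1: A_seq=100 A_ack=7000 B_seq=7120 B_ack=100

100 7000 7120 100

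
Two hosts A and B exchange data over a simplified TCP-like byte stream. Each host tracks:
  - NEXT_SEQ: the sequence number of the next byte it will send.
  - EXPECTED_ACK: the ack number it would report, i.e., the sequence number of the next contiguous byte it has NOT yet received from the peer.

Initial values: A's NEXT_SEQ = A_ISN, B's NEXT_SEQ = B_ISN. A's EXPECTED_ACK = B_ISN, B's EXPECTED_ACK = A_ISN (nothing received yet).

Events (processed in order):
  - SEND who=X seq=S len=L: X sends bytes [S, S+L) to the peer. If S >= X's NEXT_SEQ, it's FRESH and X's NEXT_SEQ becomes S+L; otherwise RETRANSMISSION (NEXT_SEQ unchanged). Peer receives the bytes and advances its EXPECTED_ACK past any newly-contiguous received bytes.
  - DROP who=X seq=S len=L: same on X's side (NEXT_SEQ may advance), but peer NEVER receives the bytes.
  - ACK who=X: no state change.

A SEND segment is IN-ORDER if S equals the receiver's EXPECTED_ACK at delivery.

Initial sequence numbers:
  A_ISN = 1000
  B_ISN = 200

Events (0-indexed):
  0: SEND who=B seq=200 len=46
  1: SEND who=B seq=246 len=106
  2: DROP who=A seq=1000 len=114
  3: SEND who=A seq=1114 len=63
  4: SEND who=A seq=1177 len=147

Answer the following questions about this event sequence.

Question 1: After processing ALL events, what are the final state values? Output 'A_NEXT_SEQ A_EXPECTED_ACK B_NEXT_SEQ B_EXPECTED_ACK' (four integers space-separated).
Answer: 1324 352 352 1000

Derivation:
After event 0: A_seq=1000 A_ack=246 B_seq=246 B_ack=1000
After event 1: A_seq=1000 A_ack=352 B_seq=352 B_ack=1000
After event 2: A_seq=1114 A_ack=352 B_seq=352 B_ack=1000
After event 3: A_seq=1177 A_ack=352 B_seq=352 B_ack=1000
After event 4: A_seq=1324 A_ack=352 B_seq=352 B_ack=1000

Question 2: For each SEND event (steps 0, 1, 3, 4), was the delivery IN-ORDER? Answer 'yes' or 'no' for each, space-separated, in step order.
Answer: yes yes no no

Derivation:
Step 0: SEND seq=200 -> in-order
Step 1: SEND seq=246 -> in-order
Step 3: SEND seq=1114 -> out-of-order
Step 4: SEND seq=1177 -> out-of-order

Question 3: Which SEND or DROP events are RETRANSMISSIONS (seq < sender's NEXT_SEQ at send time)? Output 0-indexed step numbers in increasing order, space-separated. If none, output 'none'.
Step 0: SEND seq=200 -> fresh
Step 1: SEND seq=246 -> fresh
Step 2: DROP seq=1000 -> fresh
Step 3: SEND seq=1114 -> fresh
Step 4: SEND seq=1177 -> fresh

Answer: none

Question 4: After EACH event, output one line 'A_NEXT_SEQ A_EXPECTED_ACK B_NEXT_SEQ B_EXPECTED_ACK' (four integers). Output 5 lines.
1000 246 246 1000
1000 352 352 1000
1114 352 352 1000
1177 352 352 1000
1324 352 352 1000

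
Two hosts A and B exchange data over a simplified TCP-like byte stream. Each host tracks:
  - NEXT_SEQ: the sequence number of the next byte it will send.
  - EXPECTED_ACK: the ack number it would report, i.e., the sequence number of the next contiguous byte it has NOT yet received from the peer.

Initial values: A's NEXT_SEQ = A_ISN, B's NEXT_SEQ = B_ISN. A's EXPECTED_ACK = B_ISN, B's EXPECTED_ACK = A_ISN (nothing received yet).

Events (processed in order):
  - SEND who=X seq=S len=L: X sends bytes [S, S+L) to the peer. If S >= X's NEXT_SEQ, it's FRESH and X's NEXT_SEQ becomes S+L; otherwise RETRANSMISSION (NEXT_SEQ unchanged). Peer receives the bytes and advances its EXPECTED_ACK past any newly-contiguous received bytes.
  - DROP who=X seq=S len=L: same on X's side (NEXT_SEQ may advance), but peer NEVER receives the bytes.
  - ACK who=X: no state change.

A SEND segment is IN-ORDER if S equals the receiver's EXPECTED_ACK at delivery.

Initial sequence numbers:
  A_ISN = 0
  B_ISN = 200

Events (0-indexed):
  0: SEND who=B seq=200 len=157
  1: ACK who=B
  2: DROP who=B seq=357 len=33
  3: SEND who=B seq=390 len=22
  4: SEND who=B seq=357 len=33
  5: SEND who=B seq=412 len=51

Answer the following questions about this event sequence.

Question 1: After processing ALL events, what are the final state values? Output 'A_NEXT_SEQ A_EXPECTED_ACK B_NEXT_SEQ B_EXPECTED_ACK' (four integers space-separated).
After event 0: A_seq=0 A_ack=357 B_seq=357 B_ack=0
After event 1: A_seq=0 A_ack=357 B_seq=357 B_ack=0
After event 2: A_seq=0 A_ack=357 B_seq=390 B_ack=0
After event 3: A_seq=0 A_ack=357 B_seq=412 B_ack=0
After event 4: A_seq=0 A_ack=412 B_seq=412 B_ack=0
After event 5: A_seq=0 A_ack=463 B_seq=463 B_ack=0

Answer: 0 463 463 0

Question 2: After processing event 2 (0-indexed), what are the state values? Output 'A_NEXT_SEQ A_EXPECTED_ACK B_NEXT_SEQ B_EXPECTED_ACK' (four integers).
After event 0: A_seq=0 A_ack=357 B_seq=357 B_ack=0
After event 1: A_seq=0 A_ack=357 B_seq=357 B_ack=0
After event 2: A_seq=0 A_ack=357 B_seq=390 B_ack=0

0 357 390 0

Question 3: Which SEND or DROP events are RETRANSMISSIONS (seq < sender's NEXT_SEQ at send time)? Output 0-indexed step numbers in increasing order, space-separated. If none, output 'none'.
Answer: 4

Derivation:
Step 0: SEND seq=200 -> fresh
Step 2: DROP seq=357 -> fresh
Step 3: SEND seq=390 -> fresh
Step 4: SEND seq=357 -> retransmit
Step 5: SEND seq=412 -> fresh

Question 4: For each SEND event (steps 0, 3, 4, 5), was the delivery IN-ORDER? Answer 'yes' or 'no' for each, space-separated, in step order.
Answer: yes no yes yes

Derivation:
Step 0: SEND seq=200 -> in-order
Step 3: SEND seq=390 -> out-of-order
Step 4: SEND seq=357 -> in-order
Step 5: SEND seq=412 -> in-order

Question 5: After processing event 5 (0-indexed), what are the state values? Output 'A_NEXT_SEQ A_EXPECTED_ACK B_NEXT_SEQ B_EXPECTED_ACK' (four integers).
After event 0: A_seq=0 A_ack=357 B_seq=357 B_ack=0
After event 1: A_seq=0 A_ack=357 B_seq=357 B_ack=0
After event 2: A_seq=0 A_ack=357 B_seq=390 B_ack=0
After event 3: A_seq=0 A_ack=357 B_seq=412 B_ack=0
After event 4: A_seq=0 A_ack=412 B_seq=412 B_ack=0
After event 5: A_seq=0 A_ack=463 B_seq=463 B_ack=0

0 463 463 0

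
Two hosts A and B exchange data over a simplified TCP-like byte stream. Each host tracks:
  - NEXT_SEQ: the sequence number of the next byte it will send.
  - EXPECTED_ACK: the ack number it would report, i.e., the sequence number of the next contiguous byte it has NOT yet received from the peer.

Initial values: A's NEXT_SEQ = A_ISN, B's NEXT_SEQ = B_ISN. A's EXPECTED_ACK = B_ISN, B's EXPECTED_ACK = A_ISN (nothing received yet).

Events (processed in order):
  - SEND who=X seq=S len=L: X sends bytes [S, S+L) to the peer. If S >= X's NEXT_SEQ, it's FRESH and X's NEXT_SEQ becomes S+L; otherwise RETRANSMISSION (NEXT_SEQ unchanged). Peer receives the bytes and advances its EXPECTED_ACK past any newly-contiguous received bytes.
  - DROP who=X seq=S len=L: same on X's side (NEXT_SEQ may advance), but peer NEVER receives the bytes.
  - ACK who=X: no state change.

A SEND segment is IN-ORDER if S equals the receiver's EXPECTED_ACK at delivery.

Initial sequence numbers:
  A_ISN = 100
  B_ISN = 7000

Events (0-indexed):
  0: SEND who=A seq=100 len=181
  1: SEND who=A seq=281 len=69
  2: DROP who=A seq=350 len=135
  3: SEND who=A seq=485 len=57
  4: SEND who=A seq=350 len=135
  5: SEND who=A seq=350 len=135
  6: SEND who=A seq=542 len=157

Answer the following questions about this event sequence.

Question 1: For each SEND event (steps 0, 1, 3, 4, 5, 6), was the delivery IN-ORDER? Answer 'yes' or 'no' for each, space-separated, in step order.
Answer: yes yes no yes no yes

Derivation:
Step 0: SEND seq=100 -> in-order
Step 1: SEND seq=281 -> in-order
Step 3: SEND seq=485 -> out-of-order
Step 4: SEND seq=350 -> in-order
Step 5: SEND seq=350 -> out-of-order
Step 6: SEND seq=542 -> in-order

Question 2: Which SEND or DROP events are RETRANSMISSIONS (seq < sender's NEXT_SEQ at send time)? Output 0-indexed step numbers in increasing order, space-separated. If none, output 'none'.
Step 0: SEND seq=100 -> fresh
Step 1: SEND seq=281 -> fresh
Step 2: DROP seq=350 -> fresh
Step 3: SEND seq=485 -> fresh
Step 4: SEND seq=350 -> retransmit
Step 5: SEND seq=350 -> retransmit
Step 6: SEND seq=542 -> fresh

Answer: 4 5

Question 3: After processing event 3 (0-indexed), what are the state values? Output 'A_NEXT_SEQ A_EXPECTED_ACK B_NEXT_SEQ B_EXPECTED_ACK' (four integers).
After event 0: A_seq=281 A_ack=7000 B_seq=7000 B_ack=281
After event 1: A_seq=350 A_ack=7000 B_seq=7000 B_ack=350
After event 2: A_seq=485 A_ack=7000 B_seq=7000 B_ack=350
After event 3: A_seq=542 A_ack=7000 B_seq=7000 B_ack=350

542 7000 7000 350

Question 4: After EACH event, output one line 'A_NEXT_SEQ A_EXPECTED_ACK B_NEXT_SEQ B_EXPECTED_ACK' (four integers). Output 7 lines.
281 7000 7000 281
350 7000 7000 350
485 7000 7000 350
542 7000 7000 350
542 7000 7000 542
542 7000 7000 542
699 7000 7000 699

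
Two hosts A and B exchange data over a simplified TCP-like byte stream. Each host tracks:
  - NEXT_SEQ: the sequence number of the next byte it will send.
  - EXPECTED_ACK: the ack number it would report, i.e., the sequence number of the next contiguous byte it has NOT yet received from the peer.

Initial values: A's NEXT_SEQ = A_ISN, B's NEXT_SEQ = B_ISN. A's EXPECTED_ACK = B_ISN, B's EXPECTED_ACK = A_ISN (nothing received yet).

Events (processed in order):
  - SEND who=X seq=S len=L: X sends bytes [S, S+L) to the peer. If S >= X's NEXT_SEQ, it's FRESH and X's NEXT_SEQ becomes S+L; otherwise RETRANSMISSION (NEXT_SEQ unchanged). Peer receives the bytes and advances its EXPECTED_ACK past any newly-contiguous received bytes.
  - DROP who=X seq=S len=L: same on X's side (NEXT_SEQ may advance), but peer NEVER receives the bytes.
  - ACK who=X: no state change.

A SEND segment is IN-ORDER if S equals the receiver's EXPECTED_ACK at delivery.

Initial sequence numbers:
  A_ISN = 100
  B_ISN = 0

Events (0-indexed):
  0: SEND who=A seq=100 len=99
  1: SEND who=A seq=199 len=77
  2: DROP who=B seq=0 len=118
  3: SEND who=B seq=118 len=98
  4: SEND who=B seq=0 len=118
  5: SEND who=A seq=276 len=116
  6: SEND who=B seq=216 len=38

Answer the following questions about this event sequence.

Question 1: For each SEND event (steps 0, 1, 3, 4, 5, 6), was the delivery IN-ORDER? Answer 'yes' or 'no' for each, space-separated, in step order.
Step 0: SEND seq=100 -> in-order
Step 1: SEND seq=199 -> in-order
Step 3: SEND seq=118 -> out-of-order
Step 4: SEND seq=0 -> in-order
Step 5: SEND seq=276 -> in-order
Step 6: SEND seq=216 -> in-order

Answer: yes yes no yes yes yes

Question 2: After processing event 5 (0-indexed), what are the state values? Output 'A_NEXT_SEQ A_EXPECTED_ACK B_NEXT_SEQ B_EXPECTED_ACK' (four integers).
After event 0: A_seq=199 A_ack=0 B_seq=0 B_ack=199
After event 1: A_seq=276 A_ack=0 B_seq=0 B_ack=276
After event 2: A_seq=276 A_ack=0 B_seq=118 B_ack=276
After event 3: A_seq=276 A_ack=0 B_seq=216 B_ack=276
After event 4: A_seq=276 A_ack=216 B_seq=216 B_ack=276
After event 5: A_seq=392 A_ack=216 B_seq=216 B_ack=392

392 216 216 392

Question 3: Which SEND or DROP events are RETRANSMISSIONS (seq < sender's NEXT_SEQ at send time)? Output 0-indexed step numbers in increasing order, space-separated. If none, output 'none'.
Answer: 4

Derivation:
Step 0: SEND seq=100 -> fresh
Step 1: SEND seq=199 -> fresh
Step 2: DROP seq=0 -> fresh
Step 3: SEND seq=118 -> fresh
Step 4: SEND seq=0 -> retransmit
Step 5: SEND seq=276 -> fresh
Step 6: SEND seq=216 -> fresh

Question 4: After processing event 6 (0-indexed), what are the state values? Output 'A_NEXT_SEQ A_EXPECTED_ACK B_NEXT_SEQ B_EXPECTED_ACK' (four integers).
After event 0: A_seq=199 A_ack=0 B_seq=0 B_ack=199
After event 1: A_seq=276 A_ack=0 B_seq=0 B_ack=276
After event 2: A_seq=276 A_ack=0 B_seq=118 B_ack=276
After event 3: A_seq=276 A_ack=0 B_seq=216 B_ack=276
After event 4: A_seq=276 A_ack=216 B_seq=216 B_ack=276
After event 5: A_seq=392 A_ack=216 B_seq=216 B_ack=392
After event 6: A_seq=392 A_ack=254 B_seq=254 B_ack=392

392 254 254 392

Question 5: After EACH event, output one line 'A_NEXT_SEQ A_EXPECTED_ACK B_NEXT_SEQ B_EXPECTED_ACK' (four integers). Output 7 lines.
199 0 0 199
276 0 0 276
276 0 118 276
276 0 216 276
276 216 216 276
392 216 216 392
392 254 254 392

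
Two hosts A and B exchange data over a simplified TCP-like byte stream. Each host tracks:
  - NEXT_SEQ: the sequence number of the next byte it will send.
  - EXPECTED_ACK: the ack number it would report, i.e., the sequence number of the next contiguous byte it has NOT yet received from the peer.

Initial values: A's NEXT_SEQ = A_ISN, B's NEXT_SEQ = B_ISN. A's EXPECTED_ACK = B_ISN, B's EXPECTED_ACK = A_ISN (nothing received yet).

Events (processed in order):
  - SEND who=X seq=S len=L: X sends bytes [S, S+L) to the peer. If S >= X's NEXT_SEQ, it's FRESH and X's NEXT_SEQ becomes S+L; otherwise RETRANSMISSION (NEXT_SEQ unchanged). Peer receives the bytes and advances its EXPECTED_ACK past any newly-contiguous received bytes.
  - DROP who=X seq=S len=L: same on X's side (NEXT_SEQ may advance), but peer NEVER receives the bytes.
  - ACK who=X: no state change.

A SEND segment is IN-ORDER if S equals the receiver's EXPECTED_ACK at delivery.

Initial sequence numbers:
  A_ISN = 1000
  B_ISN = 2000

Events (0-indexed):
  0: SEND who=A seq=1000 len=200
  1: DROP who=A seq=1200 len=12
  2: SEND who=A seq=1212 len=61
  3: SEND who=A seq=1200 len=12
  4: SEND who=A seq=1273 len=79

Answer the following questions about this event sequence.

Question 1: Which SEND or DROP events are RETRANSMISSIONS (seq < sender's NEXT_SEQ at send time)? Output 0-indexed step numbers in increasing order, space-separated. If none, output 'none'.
Answer: 3

Derivation:
Step 0: SEND seq=1000 -> fresh
Step 1: DROP seq=1200 -> fresh
Step 2: SEND seq=1212 -> fresh
Step 3: SEND seq=1200 -> retransmit
Step 4: SEND seq=1273 -> fresh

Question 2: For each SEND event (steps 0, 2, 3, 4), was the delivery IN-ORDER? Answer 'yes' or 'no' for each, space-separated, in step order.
Step 0: SEND seq=1000 -> in-order
Step 2: SEND seq=1212 -> out-of-order
Step 3: SEND seq=1200 -> in-order
Step 4: SEND seq=1273 -> in-order

Answer: yes no yes yes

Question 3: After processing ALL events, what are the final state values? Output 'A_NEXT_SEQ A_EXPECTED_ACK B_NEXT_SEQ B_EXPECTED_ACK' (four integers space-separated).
After event 0: A_seq=1200 A_ack=2000 B_seq=2000 B_ack=1200
After event 1: A_seq=1212 A_ack=2000 B_seq=2000 B_ack=1200
After event 2: A_seq=1273 A_ack=2000 B_seq=2000 B_ack=1200
After event 3: A_seq=1273 A_ack=2000 B_seq=2000 B_ack=1273
After event 4: A_seq=1352 A_ack=2000 B_seq=2000 B_ack=1352

Answer: 1352 2000 2000 1352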